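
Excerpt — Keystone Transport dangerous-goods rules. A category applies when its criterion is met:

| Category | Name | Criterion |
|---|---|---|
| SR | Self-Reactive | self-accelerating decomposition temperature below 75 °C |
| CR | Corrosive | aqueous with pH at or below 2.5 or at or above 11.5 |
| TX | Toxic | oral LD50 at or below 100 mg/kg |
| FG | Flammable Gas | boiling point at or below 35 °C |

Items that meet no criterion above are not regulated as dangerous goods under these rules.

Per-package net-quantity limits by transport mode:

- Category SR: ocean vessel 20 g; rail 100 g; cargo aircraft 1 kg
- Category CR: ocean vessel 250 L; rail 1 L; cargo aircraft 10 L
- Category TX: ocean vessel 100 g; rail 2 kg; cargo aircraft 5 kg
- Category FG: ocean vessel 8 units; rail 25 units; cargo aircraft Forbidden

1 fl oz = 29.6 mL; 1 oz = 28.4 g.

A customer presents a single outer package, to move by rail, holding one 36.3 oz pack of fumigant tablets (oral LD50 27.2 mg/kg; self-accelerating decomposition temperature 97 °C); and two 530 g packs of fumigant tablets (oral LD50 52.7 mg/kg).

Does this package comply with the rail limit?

The fumigant tablets have oral LD50 27.2 mg/kg, which is ≤ 100 mg/kg, so they are Category TX (Toxic).
Oral LD50 52.7 mg/kg meets the Category TX criterion (Toxic), so the fumigant tablets are Category TX.
Total Category TX: (one 36.3 oz pack = 1030.92 g) + (two 530 g packs = 1.06 kg) = 2090.92 g.
2090.92 g > 2 kg (rail limit, Category TX) — over the limit.

No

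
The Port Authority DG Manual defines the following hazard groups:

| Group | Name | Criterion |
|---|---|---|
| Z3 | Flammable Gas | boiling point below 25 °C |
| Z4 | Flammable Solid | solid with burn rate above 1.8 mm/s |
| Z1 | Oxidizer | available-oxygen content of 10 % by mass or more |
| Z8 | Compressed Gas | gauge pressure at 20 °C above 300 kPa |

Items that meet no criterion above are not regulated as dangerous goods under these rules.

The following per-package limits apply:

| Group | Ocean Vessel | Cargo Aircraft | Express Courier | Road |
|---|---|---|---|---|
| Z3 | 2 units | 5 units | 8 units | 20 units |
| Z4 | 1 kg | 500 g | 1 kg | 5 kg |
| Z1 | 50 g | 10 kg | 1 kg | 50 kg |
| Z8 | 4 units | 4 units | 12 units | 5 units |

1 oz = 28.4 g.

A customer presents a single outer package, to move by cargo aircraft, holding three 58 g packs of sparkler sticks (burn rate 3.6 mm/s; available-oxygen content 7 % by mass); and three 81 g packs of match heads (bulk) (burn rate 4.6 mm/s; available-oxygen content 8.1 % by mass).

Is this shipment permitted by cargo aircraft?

Yes

The sparkler sticks have burn rate 3.6 mm/s, which is > 1.8 mm/s, so they are Group Z4 (Flammable Solid).
The match heads (bulk) have burn rate 4.6 mm/s, which is > 1.8 mm/s, so they are Group Z4 (Flammable Solid).
Total Group Z4: (three 58 g packs = 174 g) + (three 81 g packs = 243 g) = 417 g.
That is within the Group Z4 cargo aircraft limit of 500 g.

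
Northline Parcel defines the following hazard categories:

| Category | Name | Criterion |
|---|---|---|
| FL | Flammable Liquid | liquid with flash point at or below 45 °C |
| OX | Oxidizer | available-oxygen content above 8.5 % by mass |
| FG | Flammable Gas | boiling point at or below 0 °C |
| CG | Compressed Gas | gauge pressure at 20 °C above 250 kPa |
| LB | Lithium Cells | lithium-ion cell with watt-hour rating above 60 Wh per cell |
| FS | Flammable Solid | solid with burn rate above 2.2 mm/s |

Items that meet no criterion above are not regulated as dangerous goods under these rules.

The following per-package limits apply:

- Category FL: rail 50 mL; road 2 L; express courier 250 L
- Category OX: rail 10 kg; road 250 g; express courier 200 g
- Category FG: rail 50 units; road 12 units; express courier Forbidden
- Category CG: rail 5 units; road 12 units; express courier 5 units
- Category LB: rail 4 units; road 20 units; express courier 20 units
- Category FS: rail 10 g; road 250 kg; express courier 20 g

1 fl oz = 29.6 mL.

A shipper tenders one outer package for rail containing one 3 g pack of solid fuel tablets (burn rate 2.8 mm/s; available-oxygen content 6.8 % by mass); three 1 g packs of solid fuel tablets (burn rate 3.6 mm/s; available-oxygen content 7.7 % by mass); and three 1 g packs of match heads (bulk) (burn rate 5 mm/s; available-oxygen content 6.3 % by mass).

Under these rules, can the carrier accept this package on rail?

Solid fuel tablets: burn rate 2.8 mm/s > 2.2 mm/s → Category FS (Flammable Solid).
Burn rate 3.6 mm/s meets the Category FS criterion (Flammable Solid), so the solid fuel tablets are Category FS.
The match heads (bulk) have burn rate 5 mm/s, which is > 2.2 mm/s, so they are Category FS (Flammable Solid).
Total Category FS: 3 g + (three 1 g packs = 3 g) + (three 1 g packs = 3 g) = 9 g.
That is within the Category FS rail limit of 10 g.

Yes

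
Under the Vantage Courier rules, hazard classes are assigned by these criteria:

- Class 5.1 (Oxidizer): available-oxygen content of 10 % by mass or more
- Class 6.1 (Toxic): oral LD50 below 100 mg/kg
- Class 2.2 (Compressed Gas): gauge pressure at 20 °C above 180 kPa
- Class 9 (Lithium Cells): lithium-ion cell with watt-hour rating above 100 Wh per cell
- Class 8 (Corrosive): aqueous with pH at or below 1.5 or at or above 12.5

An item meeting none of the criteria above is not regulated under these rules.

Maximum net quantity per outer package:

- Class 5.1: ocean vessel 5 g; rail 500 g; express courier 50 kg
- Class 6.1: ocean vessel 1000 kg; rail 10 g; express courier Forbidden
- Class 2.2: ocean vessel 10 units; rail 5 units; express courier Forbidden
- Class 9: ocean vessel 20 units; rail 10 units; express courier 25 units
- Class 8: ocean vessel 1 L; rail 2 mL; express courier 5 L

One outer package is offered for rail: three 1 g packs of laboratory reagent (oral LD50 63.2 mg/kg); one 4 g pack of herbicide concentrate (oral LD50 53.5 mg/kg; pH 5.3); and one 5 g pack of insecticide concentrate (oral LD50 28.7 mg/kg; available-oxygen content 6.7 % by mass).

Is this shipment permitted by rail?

No

With oral LD50 63.2 mg/kg (< 100 mg/kg), the laboratory reagent falls in Class 6.1.
With oral LD50 53.5 mg/kg (< 100 mg/kg), the herbicide concentrate falls in Class 6.1.
With oral LD50 28.7 mg/kg (< 100 mg/kg), the insecticide concentrate falls in Class 6.1.
Class 6.1 net quantity: (three 1 g packs = 3 g) + 4 g + 5 g = 12 g.
That exceeds the Class 6.1 rail limit of 10 g.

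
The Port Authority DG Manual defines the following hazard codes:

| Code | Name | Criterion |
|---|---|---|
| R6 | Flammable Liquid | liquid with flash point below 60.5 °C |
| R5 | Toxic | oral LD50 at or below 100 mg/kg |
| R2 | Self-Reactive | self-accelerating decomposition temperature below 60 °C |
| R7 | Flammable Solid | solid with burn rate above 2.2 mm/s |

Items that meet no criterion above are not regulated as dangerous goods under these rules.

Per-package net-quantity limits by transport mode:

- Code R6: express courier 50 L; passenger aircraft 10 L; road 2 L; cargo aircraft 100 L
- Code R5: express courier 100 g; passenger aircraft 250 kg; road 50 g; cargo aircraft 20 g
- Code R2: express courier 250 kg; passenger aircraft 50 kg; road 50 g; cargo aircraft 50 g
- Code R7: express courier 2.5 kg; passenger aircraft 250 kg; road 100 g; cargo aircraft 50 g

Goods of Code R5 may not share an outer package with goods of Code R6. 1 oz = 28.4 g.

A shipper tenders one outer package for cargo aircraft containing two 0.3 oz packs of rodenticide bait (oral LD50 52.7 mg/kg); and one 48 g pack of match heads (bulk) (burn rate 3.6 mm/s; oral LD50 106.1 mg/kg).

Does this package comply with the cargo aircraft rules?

Yes

Oral LD50 52.7 mg/kg meets the Code R5 criterion (Toxic), so the rodenticide bait is Code R5.
With burn rate 3.6 mm/s (> 2.2 mm/s), the match heads (bulk) fall in Code R7.
Code R5 quantity: two 0.3 oz packs = 17.04 g.
That is within the Code R5 cargo aircraft limit of 20 g.
Code R7 quantity: 48 g.
That is within the Code R7 cargo aircraft limit of 50 g.
The segregation rule (Code R5 with Code R6) does not apply to Code R5 with Code R7.
Every hazard code is within its cargo aircraft limit and no segregation rule is violated.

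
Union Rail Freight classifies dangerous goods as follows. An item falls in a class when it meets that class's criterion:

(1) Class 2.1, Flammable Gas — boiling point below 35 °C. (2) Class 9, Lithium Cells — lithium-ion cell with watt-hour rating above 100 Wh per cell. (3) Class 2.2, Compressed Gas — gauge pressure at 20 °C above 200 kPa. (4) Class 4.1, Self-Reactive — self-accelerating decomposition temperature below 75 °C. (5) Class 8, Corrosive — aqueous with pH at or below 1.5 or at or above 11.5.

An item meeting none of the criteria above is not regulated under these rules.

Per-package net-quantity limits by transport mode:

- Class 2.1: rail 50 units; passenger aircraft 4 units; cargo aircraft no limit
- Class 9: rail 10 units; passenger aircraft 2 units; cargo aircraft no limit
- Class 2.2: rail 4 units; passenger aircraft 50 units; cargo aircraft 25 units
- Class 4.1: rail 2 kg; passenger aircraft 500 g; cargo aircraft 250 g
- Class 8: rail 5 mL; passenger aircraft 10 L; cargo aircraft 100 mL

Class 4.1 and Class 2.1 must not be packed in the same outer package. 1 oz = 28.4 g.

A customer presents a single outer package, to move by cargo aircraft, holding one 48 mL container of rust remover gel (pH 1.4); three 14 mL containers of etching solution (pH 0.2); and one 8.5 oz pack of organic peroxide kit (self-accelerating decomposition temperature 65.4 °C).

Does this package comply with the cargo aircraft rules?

Yes

With pH 1.4 (≤ 1.5), the rust remover gel falls in Class 8.
The etching solution has pH 0.2, which is ≤ 1.5, so it is Class 8 (Corrosive).
With self-accelerating decomposition temperature 65.4 °C (< 75 °C), the organic peroxide kit falls in Class 4.1.
Class 4.1 quantity: one 8.5 oz pack = 241.4 g.
That is within the Class 4.1 cargo aircraft limit of 250 g.
Total Class 8: 48 mL + (three 14 mL containers = 42 mL) = 90 mL.
That is within the Class 8 cargo aircraft limit of 100 mL.
The segregation rule (Class 4.1 with Class 2.1) does not apply to Class 4.1 with Class 8.
Every hazard class is within its cargo aircraft limit and no segregation rule is violated.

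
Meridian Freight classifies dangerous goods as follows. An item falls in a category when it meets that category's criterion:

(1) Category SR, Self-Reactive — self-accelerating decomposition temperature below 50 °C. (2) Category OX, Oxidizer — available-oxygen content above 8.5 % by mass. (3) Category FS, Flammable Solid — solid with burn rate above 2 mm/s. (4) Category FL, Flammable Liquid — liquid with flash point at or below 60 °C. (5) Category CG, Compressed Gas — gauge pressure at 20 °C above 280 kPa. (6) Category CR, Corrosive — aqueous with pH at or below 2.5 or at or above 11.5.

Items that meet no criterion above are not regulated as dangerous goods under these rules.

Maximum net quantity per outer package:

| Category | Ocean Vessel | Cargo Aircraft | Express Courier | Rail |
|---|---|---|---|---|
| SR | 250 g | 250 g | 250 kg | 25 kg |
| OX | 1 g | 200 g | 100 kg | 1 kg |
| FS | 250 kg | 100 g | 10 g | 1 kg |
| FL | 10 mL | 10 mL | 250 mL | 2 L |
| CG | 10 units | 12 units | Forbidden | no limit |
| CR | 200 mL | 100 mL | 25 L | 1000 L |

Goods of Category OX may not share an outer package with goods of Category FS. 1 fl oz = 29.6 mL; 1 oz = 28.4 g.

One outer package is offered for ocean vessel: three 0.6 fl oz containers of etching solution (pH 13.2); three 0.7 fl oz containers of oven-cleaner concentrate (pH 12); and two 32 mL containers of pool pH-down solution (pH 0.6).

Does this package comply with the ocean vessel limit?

pH 13.2 meets the Category CR criterion (Corrosive), so the etching solution is Category CR.
Oven-cleaner concentrate: pH 12 ≥ 11.5 → Category CR (Corrosive).
Pool pH-down solution: pH 0.6 ≤ 2.5 → Category CR (Corrosive).
Category CR net quantity: (three 0.6 fl oz containers = 53.28 mL) + (three 0.7 fl oz containers = 62.16 mL) + (two 32 mL containers = 64 mL) = 179.44 mL.
179.44 mL is within the ocean vessel limit of 200 mL for Category CR.

Yes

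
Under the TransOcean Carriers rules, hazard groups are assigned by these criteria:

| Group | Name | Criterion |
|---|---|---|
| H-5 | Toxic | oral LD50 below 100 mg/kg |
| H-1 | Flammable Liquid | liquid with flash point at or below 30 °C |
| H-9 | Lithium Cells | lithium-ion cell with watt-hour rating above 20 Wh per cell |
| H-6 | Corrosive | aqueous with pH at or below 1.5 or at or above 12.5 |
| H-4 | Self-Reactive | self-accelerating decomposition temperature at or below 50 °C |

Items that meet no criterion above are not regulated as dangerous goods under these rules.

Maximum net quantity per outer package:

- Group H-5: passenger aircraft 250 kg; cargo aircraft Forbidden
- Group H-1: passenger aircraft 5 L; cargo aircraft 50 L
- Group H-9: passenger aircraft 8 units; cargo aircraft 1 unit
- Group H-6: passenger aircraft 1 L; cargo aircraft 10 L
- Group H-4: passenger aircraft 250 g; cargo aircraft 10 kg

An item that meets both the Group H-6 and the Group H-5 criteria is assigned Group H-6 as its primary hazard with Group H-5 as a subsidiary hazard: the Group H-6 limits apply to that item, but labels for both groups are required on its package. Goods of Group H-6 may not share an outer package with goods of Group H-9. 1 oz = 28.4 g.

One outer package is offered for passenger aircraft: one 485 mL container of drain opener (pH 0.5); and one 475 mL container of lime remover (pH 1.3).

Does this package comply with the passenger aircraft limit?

Yes

pH 0.5 meets the Group H-6 criterion (Corrosive), so the drain opener is Group H-6.
pH 1.3 meets the Group H-6 criterion (Corrosive), so the lime remover is Group H-6.
Total Group H-6: 485 mL + 475 mL = 960 mL.
960 mL ≤ 1 L (passenger aircraft limit, Group H-6) — within limit.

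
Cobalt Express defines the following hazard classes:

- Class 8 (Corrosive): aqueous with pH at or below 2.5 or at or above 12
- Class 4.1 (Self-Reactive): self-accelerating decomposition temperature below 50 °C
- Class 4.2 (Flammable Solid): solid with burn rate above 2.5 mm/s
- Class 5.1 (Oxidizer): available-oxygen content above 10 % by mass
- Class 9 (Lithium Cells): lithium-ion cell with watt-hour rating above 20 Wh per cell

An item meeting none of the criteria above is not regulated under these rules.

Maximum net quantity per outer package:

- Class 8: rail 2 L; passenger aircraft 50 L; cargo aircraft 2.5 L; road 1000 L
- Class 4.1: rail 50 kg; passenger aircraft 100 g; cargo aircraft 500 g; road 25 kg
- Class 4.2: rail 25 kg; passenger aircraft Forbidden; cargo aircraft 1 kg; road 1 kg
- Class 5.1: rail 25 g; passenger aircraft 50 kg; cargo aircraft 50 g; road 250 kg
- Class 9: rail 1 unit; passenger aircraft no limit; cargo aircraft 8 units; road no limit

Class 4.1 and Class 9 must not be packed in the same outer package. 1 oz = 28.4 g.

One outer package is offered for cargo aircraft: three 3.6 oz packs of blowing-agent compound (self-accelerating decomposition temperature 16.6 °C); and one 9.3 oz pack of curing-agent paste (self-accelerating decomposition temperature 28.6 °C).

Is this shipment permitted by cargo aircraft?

No

The blowing-agent compound has self-accelerating decomposition temperature 16.6 °C, which is < 50 °C, so it is Class 4.1 (Self-Reactive).
Self-accelerating decomposition temperature 28.6 °C meets the Class 4.1 criterion (Self-Reactive), so the curing-agent paste is Class 4.1.
Class 4.1 net quantity: (three 3.6 oz packs = 306.72 g) + (one 9.3 oz pack = 264.12 g) = 570.84 g.
570.84 g > 500 g (cargo aircraft limit, Class 4.1) — over the limit.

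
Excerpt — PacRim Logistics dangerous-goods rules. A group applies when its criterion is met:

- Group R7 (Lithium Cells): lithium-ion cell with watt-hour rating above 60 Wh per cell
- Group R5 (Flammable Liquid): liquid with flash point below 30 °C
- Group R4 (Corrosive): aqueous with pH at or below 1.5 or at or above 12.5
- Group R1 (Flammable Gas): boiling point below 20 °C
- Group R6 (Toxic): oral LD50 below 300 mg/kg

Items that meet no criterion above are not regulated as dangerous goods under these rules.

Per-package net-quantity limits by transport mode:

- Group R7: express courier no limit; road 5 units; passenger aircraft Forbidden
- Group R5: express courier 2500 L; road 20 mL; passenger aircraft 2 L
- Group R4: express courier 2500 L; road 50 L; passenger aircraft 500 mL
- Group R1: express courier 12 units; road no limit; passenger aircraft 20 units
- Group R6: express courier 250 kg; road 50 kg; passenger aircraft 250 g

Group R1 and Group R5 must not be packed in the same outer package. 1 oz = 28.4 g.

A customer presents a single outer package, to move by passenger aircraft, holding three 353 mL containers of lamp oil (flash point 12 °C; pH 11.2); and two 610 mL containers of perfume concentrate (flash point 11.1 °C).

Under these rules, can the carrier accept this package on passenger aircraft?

No

Lamp oil: flash point 12 °C < 30 °C → Group R5 (Flammable Liquid).
Perfume concentrate: flash point 11.1 °C < 30 °C → Group R5 (Flammable Liquid).
Total Group R5: (three 353 mL containers = 1.059 L) + (two 610 mL containers = 1.22 L) = 2.279 L.
That exceeds the Group R5 passenger aircraft limit of 2 L.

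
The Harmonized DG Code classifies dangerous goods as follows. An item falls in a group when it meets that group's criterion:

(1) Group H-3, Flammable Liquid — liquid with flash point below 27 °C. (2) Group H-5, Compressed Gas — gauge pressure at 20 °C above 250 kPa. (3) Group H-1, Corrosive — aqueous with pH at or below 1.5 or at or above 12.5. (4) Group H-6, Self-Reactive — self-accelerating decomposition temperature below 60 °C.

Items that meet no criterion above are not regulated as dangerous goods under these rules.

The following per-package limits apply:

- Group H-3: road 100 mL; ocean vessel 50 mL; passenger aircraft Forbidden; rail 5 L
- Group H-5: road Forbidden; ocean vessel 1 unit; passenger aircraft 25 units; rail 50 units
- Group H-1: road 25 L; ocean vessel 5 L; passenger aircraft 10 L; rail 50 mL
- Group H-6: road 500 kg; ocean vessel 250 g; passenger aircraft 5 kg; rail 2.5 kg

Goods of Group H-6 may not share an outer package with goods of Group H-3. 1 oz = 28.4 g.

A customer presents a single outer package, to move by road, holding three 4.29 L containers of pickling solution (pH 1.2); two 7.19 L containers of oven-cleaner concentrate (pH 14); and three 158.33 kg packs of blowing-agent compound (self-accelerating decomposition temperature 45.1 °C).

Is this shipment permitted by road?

No

pH 1.2 meets the Group H-1 criterion (Corrosive), so the pickling solution is Group H-1.
With pH 14 (≥ 12.5), the oven-cleaner concentrate falls in Group H-1.
With self-accelerating decomposition temperature 45.1 °C (< 60 °C), the blowing-agent compound falls in Group H-6.
Total Group H-1: (three 4.29 L containers = 12.87 L) + (two 7.19 L containers = 14.38 L) = 27.25 L.
27.25 L > 25 L (road limit, Group H-1) — over the limit.
Group H-6 quantity: three 158.33 kg packs = 474.99 kg.
474.99 kg is within the road limit of 500 kg for Group H-6.
The segregation rule (Group H-6 with Group H-3) does not apply to Group H-1 with Group H-6.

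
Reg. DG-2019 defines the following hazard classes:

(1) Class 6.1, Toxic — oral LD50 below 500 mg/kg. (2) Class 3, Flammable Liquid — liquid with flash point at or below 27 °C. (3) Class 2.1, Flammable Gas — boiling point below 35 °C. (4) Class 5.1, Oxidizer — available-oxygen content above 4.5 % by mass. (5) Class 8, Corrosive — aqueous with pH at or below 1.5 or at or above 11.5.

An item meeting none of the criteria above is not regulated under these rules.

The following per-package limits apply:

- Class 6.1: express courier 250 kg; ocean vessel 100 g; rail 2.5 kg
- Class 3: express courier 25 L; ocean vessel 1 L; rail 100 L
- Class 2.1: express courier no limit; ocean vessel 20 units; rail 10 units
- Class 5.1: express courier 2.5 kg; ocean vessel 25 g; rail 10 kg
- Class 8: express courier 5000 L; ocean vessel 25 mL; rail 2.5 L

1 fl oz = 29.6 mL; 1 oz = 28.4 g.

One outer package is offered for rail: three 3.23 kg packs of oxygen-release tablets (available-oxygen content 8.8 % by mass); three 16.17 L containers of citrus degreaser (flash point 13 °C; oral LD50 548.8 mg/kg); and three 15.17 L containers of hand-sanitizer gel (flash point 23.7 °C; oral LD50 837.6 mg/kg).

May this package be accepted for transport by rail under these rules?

Available-oxygen content 8.8 % by mass meets the Class 5.1 criterion (Oxidizer), so the oxygen-release tablets are Class 5.1.
Flash point 13 °C meets the Class 3 criterion (Flammable Liquid), so the citrus degreaser is Class 3.
Hand-sanitizer gel: flash point 23.7 °C ≤ 27 °C → Class 3 (Flammable Liquid).
Total Class 3: (three 16.17 L containers = 48.51 L) + (three 15.17 L containers = 45.51 L) = 94.02 L.
94.02 L ≤ 100 L (rail limit, Class 3) — within limit.
Class 5.1 quantity: three 3.23 kg packs = 9.69 kg.
That is within the Class 5.1 rail limit of 10 kg.
Every hazard class is within its rail limit and no segregation rule is violated.

Yes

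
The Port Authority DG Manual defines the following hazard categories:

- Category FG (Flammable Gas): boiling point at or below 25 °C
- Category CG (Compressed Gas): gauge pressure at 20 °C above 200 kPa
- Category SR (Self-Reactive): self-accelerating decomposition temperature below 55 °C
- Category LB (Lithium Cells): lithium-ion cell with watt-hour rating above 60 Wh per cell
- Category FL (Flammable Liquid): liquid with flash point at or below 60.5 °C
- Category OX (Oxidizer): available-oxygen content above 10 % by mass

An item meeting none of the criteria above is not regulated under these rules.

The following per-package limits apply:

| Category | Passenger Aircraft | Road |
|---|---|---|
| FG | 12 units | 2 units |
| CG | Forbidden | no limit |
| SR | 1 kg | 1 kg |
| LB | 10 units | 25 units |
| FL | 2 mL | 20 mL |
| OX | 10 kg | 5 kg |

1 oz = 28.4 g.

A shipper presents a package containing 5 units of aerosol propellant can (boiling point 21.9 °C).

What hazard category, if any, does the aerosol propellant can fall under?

Aerosol propellant can: boiling point 21.9 °C ≤ 25 °C → Category FG (Flammable Gas).

Category FG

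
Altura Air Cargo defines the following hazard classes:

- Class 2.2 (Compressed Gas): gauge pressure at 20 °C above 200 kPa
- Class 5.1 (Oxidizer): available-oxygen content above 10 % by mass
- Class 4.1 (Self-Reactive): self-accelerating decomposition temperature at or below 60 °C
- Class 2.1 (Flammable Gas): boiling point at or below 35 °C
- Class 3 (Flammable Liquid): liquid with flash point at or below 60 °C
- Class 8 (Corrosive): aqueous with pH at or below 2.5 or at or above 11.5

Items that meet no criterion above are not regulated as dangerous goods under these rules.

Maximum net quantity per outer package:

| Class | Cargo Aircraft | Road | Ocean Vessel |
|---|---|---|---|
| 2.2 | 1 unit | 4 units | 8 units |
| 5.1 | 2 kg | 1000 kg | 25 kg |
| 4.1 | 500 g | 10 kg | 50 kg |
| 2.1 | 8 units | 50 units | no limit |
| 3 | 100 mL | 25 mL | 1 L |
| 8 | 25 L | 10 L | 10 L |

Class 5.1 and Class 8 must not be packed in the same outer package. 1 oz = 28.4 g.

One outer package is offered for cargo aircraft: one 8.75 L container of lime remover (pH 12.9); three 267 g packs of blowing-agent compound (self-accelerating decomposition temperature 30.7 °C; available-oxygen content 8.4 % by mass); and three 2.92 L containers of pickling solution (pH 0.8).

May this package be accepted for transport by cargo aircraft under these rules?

pH 12.9 meets the Class 8 criterion (Corrosive), so the lime remover is Class 8.
Self-accelerating decomposition temperature 30.7 °C meets the Class 4.1 criterion (Self-Reactive), so the blowing-agent compound is Class 4.1.
Pickling solution: pH 0.8 ≤ 2.5 → Class 8 (Corrosive).
Total Class 8: 8.75 L + (three 2.92 L containers = 8.76 L) = 17.51 L.
17.51 L ≤ 25 L (cargo aircraft limit, Class 8) — within limit.
Class 4.1 quantity: three 267 g packs = 801 g.
801 g > 500 g (cargo aircraft limit, Class 4.1) — over the limit.
The segregation rule (Class 5.1 with Class 8) does not apply to Class 8 with Class 4.1.

No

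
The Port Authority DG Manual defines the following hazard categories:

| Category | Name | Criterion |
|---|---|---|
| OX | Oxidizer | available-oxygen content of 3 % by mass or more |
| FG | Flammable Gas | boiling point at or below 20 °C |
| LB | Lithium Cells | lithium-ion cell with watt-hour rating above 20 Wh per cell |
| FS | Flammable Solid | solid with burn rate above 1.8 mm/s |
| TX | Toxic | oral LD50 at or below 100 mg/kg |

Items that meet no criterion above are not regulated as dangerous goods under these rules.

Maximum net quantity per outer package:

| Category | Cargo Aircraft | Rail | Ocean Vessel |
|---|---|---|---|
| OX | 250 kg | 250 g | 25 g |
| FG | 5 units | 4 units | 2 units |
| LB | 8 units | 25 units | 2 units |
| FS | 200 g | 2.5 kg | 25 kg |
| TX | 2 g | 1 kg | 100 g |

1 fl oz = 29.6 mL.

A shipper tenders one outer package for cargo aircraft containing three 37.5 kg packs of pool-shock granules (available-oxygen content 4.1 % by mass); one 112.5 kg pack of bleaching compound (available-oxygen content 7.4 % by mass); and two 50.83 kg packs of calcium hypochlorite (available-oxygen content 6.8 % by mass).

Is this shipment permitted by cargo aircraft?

No

With available-oxygen content 4.1 % by mass (≥ 3 % by mass), the pool-shock granules fall in Category OX.
Bleaching compound: available-oxygen content 7.4 % by mass ≥ 3 % by mass → Category OX (Oxidizer).
Calcium hypochlorite: available-oxygen content 6.8 % by mass ≥ 3 % by mass → Category OX (Oxidizer).
Total Category OX: (three 37.5 kg packs = 112.5 kg) + 112.5 kg + (two 50.83 kg packs = 101.66 kg) = 326.66 kg.
326.66 kg > 250 kg (cargo aircraft limit, Category OX) — over the limit.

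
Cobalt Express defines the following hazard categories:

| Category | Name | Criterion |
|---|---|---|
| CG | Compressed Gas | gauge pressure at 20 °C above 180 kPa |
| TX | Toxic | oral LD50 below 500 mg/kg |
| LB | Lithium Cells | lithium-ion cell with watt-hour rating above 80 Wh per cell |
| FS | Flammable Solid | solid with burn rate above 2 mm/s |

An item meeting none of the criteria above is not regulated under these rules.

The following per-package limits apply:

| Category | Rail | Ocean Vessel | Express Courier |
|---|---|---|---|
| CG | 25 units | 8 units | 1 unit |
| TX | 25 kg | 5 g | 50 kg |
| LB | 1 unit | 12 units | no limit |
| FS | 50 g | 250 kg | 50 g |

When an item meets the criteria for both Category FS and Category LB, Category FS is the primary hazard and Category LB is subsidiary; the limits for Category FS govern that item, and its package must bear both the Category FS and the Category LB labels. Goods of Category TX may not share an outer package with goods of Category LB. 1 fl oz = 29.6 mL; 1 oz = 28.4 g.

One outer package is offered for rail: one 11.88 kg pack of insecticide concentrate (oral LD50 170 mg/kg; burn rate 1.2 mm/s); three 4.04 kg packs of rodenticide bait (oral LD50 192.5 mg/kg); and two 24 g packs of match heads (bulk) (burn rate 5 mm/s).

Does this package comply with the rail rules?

Yes

With oral LD50 170 mg/kg (< 500 mg/kg), the insecticide concentrate falls in Category TX.
With oral LD50 192.5 mg/kg (< 500 mg/kg), the rodenticide bait falls in Category TX.
With burn rate 5 mm/s (> 2 mm/s), the match heads (bulk) fall in Category FS.
Category TX net quantity: 11.88 kg + (three 4.04 kg packs = 12.12 kg) = 24 kg.
24 kg is within the rail limit of 25 kg for Category TX.
Category FS quantity: two 24 g packs = 48 g.
48 g is within the rail limit of 50 g for Category FS.
The segregation rule (Category TX with Category LB) does not apply to Category TX with Category FS.
Every hazard category is within its rail limit and no segregation rule is violated.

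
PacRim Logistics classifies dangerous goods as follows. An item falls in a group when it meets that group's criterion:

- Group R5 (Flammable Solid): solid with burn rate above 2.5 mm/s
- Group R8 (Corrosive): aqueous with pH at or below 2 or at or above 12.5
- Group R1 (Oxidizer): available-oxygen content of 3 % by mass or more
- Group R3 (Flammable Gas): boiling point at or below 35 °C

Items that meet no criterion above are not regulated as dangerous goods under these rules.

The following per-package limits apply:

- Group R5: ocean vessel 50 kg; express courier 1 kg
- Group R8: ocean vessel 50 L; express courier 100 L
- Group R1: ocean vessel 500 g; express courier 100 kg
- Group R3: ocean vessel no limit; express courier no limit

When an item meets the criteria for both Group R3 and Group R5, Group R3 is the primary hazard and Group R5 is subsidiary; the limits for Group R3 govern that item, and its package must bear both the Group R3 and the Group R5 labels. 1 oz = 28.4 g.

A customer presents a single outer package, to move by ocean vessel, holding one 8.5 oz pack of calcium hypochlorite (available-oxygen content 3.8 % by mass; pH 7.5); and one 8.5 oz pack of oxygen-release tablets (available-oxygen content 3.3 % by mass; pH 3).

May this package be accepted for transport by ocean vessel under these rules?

Yes

Calcium hypochlorite: available-oxygen content 3.8 % by mass ≥ 3 % by mass → Group R1 (Oxidizer).
Available-oxygen content 3.3 % by mass meets the Group R1 criterion (Oxidizer), so the oxygen-release tablets are Group R1.
Group R1 net quantity: (one 8.5 oz pack = 241.4 g) + (one 8.5 oz pack = 241.4 g) = 482.8 g.
That is within the Group R1 ocean vessel limit of 500 g.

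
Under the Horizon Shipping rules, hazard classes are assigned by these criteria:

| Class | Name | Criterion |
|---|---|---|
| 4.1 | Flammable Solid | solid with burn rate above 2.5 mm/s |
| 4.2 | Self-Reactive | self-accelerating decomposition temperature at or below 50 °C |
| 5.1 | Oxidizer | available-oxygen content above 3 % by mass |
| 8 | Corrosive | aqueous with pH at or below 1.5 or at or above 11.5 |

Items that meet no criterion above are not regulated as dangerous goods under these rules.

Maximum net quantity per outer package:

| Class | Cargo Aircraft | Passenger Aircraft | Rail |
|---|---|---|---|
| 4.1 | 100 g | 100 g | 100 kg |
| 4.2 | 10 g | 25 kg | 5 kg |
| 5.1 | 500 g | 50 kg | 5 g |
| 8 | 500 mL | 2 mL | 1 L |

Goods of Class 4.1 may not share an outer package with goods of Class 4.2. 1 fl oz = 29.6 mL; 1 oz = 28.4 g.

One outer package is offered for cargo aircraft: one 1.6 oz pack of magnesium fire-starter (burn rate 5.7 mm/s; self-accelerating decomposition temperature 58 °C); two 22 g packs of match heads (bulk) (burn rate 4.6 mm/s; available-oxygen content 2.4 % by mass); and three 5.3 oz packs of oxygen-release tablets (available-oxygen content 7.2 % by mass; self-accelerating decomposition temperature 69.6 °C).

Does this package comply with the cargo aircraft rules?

The magnesium fire-starter has burn rate 5.7 mm/s, which is > 2.5 mm/s, so it is Class 4.1 (Flammable Solid).
The match heads (bulk) have burn rate 4.6 mm/s, which is > 2.5 mm/s, so they are Class 4.1 (Flammable Solid).
The oxygen-release tablets have available-oxygen content 7.2 % by mass, which is > 3 % by mass, so they are Class 5.1 (Oxidizer).
Class 4.1 net quantity: (one 1.6 oz pack = 45.44 g) + (two 22 g packs = 44 g) = 89.44 g.
89.44 g ≤ 100 g (cargo aircraft limit, Class 4.1) — within limit.
Class 5.1 quantity: three 5.3 oz packs = 451.56 g.
That is within the Class 5.1 cargo aircraft limit of 500 g.
The segregation rule (Class 4.1 with Class 4.2) does not apply to Class 4.1 with Class 5.1.
Every hazard class is within its cargo aircraft limit and no segregation rule is violated.

Yes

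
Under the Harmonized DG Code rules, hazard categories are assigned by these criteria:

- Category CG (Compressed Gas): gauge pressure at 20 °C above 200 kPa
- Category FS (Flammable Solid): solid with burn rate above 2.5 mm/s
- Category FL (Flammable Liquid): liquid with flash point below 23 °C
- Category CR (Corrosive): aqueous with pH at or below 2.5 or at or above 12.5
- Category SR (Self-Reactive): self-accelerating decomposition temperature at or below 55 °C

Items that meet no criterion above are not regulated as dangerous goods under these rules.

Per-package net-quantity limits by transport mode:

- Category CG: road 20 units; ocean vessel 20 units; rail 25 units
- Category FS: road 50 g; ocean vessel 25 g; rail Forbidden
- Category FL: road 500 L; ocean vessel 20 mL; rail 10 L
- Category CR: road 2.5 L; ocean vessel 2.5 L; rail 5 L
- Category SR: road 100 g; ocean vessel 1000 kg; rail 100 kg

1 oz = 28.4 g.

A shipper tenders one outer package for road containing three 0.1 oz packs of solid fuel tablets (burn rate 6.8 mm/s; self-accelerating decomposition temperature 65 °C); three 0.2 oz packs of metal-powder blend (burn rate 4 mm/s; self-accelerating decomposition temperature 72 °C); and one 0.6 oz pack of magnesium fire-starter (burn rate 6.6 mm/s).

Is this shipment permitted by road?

With burn rate 6.8 mm/s (> 2.5 mm/s), the solid fuel tablets fall in Category FS.
Burn rate 4 mm/s meets the Category FS criterion (Flammable Solid), so the metal-powder blend is Category FS.
The magnesium fire-starter has burn rate 6.6 mm/s, which is > 2.5 mm/s, so it is Category FS (Flammable Solid).
Total Category FS: (three 0.1 oz packs = 8.52 g) + (three 0.2 oz packs = 17.04 g) + (one 0.6 oz pack = 17.04 g) = 42.6 g.
42.6 g is within the road limit of 50 g for Category FS.

Yes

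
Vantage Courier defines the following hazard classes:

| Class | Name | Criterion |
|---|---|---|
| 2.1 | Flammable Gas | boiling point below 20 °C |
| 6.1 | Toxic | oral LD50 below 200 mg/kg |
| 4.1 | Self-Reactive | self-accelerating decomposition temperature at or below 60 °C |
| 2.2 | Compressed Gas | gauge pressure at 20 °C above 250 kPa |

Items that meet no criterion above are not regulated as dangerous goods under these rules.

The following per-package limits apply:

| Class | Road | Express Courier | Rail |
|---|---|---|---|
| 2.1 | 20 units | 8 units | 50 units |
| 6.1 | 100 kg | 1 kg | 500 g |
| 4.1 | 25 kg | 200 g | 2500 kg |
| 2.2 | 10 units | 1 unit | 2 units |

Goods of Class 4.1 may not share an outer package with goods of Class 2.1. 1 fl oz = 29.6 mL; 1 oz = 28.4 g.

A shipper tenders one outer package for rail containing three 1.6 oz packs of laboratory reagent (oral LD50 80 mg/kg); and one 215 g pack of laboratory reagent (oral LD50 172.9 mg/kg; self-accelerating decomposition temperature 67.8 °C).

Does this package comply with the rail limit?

Laboratory reagent: oral LD50 80 mg/kg < 200 mg/kg → Class 6.1 (Toxic).
Oral LD50 172.9 mg/kg meets the Class 6.1 criterion (Toxic), so the laboratory reagent is Class 6.1.
Class 6.1 net quantity: (three 1.6 oz packs = 136.32 g) + 215 g = 351.32 g.
351.32 g is within the rail limit of 500 g for Class 6.1.

Yes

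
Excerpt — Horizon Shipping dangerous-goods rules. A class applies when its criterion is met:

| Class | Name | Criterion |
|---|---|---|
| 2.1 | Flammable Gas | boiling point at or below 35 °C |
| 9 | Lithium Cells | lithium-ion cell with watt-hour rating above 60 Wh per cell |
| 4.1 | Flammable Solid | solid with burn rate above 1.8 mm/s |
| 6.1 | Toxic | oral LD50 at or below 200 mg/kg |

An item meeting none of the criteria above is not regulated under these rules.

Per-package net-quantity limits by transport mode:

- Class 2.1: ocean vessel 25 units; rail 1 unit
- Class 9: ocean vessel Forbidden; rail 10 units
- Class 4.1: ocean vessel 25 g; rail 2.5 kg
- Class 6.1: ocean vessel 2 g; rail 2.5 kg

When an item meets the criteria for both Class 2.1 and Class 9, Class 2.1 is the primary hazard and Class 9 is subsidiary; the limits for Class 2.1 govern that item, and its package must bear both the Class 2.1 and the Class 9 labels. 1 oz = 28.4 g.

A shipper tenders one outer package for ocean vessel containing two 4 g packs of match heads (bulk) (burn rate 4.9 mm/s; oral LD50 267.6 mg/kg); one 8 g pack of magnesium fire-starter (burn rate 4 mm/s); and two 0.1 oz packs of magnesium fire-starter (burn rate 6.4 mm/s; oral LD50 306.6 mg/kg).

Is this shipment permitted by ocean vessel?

The match heads (bulk) have burn rate 4.9 mm/s, which is > 1.8 mm/s, so they are Class 4.1 (Flammable Solid).
Burn rate 4 mm/s meets the Class 4.1 criterion (Flammable Solid), so the magnesium fire-starter is Class 4.1.
The magnesium fire-starter has burn rate 6.4 mm/s, which is > 1.8 mm/s, so it is Class 4.1 (Flammable Solid).
Total Class 4.1: (two 4 g packs = 8 g) + 8 g + (two 0.1 oz packs = 5.68 g) = 21.68 g.
That is within the Class 4.1 ocean vessel limit of 25 g.

Yes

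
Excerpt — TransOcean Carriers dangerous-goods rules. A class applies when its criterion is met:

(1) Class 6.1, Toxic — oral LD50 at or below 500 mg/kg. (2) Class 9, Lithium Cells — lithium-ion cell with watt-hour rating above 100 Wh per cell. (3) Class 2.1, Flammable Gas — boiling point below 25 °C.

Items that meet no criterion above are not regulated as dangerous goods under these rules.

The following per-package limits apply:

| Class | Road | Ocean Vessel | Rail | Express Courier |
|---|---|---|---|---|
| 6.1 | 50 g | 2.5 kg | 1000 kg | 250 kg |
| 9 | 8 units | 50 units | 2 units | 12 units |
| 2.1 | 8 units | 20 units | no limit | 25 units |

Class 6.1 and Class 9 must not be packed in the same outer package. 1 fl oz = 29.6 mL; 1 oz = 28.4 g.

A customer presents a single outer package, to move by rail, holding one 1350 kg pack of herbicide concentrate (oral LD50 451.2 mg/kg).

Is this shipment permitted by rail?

With oral LD50 451.2 mg/kg (≤ 500 mg/kg), the herbicide concentrate falls in Class 6.1.
Class 6.1 quantity: 1350 kg.
That exceeds the Class 6.1 rail limit of 1000 kg.

No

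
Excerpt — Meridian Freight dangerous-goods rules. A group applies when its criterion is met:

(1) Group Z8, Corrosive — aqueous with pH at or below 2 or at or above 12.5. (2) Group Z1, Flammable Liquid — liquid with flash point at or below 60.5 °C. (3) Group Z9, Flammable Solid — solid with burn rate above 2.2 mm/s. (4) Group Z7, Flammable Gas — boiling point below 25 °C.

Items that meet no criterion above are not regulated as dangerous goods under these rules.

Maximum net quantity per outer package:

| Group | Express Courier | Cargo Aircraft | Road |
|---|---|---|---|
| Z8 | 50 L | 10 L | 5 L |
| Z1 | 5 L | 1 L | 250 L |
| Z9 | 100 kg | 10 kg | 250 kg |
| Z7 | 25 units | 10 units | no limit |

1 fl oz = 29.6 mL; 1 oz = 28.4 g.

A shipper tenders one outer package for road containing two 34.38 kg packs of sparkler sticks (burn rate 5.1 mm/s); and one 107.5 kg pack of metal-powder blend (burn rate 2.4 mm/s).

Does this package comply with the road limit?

Yes

With burn rate 5.1 mm/s (> 2.2 mm/s), the sparkler sticks fall in Group Z9.
Burn rate 2.4 mm/s meets the Group Z9 criterion (Flammable Solid), so the metal-powder blend is Group Z9.
Total Group Z9: (two 34.38 kg packs = 68.76 kg) + 107.5 kg = 176.26 kg.
176.26 kg ≤ 250 kg (road limit, Group Z9) — within limit.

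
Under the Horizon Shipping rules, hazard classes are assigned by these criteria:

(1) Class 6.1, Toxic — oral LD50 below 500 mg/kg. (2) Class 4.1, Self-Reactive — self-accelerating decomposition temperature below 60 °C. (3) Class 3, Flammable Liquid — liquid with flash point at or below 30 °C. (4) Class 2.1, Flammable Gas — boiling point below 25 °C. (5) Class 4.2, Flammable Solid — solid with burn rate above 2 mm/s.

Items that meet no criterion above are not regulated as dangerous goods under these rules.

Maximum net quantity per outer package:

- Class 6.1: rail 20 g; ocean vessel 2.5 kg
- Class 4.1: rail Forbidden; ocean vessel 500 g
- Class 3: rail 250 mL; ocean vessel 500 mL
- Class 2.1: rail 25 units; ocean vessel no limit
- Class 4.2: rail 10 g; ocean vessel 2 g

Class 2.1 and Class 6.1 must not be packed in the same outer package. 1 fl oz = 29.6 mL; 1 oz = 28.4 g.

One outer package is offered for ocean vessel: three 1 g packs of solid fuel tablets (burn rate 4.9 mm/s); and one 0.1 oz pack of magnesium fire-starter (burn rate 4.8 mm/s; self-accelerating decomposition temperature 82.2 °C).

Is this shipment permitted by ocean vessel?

Burn rate 4.9 mm/s meets the Class 4.2 criterion (Flammable Solid), so the solid fuel tablets are Class 4.2.
The magnesium fire-starter has burn rate 4.8 mm/s, which is > 2 mm/s, so it is Class 4.2 (Flammable Solid).
Class 4.2 net quantity: (three 1 g packs = 3 g) + (one 0.1 oz pack = 2.84 g) = 5.84 g.
That exceeds the Class 4.2 ocean vessel limit of 2 g.

No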